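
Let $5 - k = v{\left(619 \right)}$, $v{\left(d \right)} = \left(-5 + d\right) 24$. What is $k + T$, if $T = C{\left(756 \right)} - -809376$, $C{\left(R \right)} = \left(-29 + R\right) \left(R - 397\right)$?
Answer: $1055638$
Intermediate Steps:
$v{\left(d \right)} = -120 + 24 d$
$C{\left(R \right)} = \left(-397 + R\right) \left(-29 + R\right)$ ($C{\left(R \right)} = \left(-29 + R\right) \left(-397 + R\right) = \left(-397 + R\right) \left(-29 + R\right)$)
$k = -14731$ ($k = 5 - \left(-120 + 24 \cdot 619\right) = 5 - \left(-120 + 14856\right) = 5 - 14736 = -14731$)
$T = 1070369$ ($T = \left(11513 + 756^{2} - 322056\right) - -809376 = \left(11513 + 571536 - 322056\right) + 809376 = 260993 + 809376 = 1070369$)
$k + T = -14731 + 1070369 = 1055638$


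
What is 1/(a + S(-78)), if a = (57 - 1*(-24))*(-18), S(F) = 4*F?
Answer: -1/1770 ≈ -0.00056497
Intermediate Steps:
a = -1458 (a = (57 + 24)*(-18) = 81*(-18) = -1458)
1/(a + S(-78)) = 1/(-1458 + 4*(-78)) = 1/(-1458 - 312) = 1/(-1770) = -1/1770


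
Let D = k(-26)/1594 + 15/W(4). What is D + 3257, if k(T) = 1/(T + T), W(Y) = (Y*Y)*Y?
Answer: 2159885135/663104 ≈ 3257.2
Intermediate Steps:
W(Y) = Y³ (W(Y) = Y²*Y = Y³)
k(T) = 1/(2*T)
D = 155407/663104 (D = ((½)/(-26))/1594 + 15/(4³) = ((½)*(-1/26))*(1/1594) + 15/64 = -1/52*1/1594 + 15*(1/64) = -1/82888 + 15/64 = 155407/663104 ≈ 0.23436)
D + 3257 = 155407/663104 + 3257 = 2159885135/663104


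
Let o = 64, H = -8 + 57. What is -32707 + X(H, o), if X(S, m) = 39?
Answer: -32668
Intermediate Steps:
H = 49
-32707 + X(H, o) = -32707 + 39 = -32668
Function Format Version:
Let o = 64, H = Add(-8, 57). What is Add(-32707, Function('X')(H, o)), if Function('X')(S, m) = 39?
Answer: -32668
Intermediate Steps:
H = 49
Add(-32707, Function('X')(H, o)) = Add(-32707, 39) = -32668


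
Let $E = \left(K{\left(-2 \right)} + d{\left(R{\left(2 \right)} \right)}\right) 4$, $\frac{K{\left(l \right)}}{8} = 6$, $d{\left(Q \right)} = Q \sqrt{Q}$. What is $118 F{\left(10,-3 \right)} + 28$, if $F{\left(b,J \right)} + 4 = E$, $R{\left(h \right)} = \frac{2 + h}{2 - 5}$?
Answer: $22212 - \frac{3776 i \sqrt{3}}{9} \approx 22212.0 - 726.69 i$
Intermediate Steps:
$R{\left(h \right)} = - \frac{2}{3} - \frac{h}{3}$ ($R{\left(h \right)} = \frac{2 + h}{-3} = \left(2 + h\right) \left(- \frac{1}{3}\right) = - \frac{2}{3} - \frac{h}{3}$)
$d{\left(Q \right)} = Q^{\frac{3}{2}}$
$K{\left(l \right)} = 48$ ($K{\left(l \right)} = 8 \cdot 6 = 48$)
$E = 192 - \frac{32 i \sqrt{3}}{9}$ ($E = \left(48 + \left(- \frac{2}{3} - \frac{2}{3}\right)^{\frac{3}{2}}\right) 4 = \left(48 + \left(- \frac{4}{3}\right)^{\frac{3}{2}}\right) 4 = \left(48 - \frac{8 i \sqrt{3}}{9}\right) 4 = 192 - \frac{32 i \sqrt{3}}{9} \approx 192.0 - 6.1584 i$)
$F{\left(b,J \right)} = 188 - \frac{32 i \sqrt{3}}{9}$ ($F{\left(b,J \right)} = -4 + \left(192 - \frac{32 i \sqrt{3}}{9}\right) = 188 - \frac{32 i \sqrt{3}}{9}$)
$118 F{\left(10,-3 \right)} + 28 = 118 \left(188 - \frac{32 i \sqrt{3}}{9}\right) + 28 = \left(22184 - \frac{3776 i \sqrt{3}}{9}\right) + 28 = 22212 - \frac{3776 i \sqrt{3}}{9}$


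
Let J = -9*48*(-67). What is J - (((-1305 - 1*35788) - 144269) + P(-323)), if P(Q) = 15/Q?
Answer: 67928853/323 ≈ 2.1031e+5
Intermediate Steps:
J = 28944 (J = -432*(-67) = 28944)
J - (((-1305 - 1*35788) - 144269) + P(-323)) = 28944 - (((-1305 - 1*35788) - 144269) + 15/(-323)) = 28944 - (((-1305 - 35788) - 144269) + 15*(-1/323)) = 28944 - ((-37093 - 144269) - 15/323) = 28944 - (-181362 - 15/323) = 28944 - 1*(-58579941/323) = 28944 + 58579941/323 = 67928853/323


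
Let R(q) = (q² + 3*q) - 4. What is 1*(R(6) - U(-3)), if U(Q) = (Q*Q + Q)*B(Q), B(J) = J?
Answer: 68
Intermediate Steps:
U(Q) = Q*(Q + Q²) (U(Q) = (Q*Q + Q)*Q = (Q² + Q)*Q = (Q + Q²)*Q = Q*(Q + Q²))
R(q) = -4 + q² + 3*q
1*(R(6) - U(-3)) = 1*((-4 + 6² + 3*6) - (-3)²*(1 - 3)) = 1*((-4 + 36 + 18) - 9*(-2)) = 1*(50 - 1*(-18)) = 1*(50 + 18) = 1*68 = 68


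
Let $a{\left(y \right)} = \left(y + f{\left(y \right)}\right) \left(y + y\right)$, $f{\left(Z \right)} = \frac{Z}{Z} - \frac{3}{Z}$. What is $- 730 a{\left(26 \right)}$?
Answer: $-1020540$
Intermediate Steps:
$f{\left(Z \right)} = 1 - \frac{3}{Z}$
$a{\left(y \right)} = 2 y \left(y + \frac{-3 + y}{y}\right)$ ($a{\left(y \right)} = \left(y + \frac{-3 + y}{y}\right) \left(y + y\right) = \left(y + \frac{-3 + y}{y}\right) 2 y = 2 y \left(y + \frac{-3 + y}{y}\right)$)
$- 730 a{\left(26 \right)} = - 730 \left(-6 + 2 \cdot 26 + 2 \cdot 26^{2}\right) = - 730 \left(-6 + 52 + 2 \cdot 676\right) = - 730 \left(-6 + 52 + 1352\right) = \left(-730\right) 1398 = -1020540$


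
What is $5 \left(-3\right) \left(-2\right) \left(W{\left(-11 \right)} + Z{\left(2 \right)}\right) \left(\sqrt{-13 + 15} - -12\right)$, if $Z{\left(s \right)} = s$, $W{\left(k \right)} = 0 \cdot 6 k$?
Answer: $720 + 60 \sqrt{2} \approx 804.85$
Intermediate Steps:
$W{\left(k \right)} = 0$ ($W{\left(k \right)} = 0 k = 0$)
$5 \left(-3\right) \left(-2\right) \left(W{\left(-11 \right)} + Z{\left(2 \right)}\right) \left(\sqrt{-13 + 15} - -12\right) = 5 \left(-3\right) \left(-2\right) \left(0 + 2\right) \left(\sqrt{-13 + 15} - -12\right) = \left(-15\right) \left(-2\right) 2 \left(\sqrt{2} + 12\right) = 30 \cdot 2 \left(12 + \sqrt{2}\right) = 30 \left(24 + 2 \sqrt{2}\right) = 720 + 60 \sqrt{2}$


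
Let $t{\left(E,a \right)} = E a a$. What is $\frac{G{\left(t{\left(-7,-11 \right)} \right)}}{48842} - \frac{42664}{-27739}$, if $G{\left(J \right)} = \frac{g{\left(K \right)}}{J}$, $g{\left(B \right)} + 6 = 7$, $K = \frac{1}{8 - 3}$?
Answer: $\frac{1764974411797}{1147539517586} \approx 1.5381$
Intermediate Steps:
$K = \frac{1}{5} \approx 0.2$
$t{\left(E,a \right)} = E a^{2}$
$g{\left(B \right)} = 1$ ($g{\left(B \right)} = -6 + 7 = 1$)
$G{\left(J \right)} = \frac{1}{J}$ ($G{\left(J \right)} = 1 \frac{1}{J} = \frac{1}{J}$)
$\frac{G{\left(t{\left(-7,-11 \right)} \right)}}{48842} - \frac{42664}{-27739} = \frac{1}{- 7 \left(-11\right)^{2} \cdot 48842} - \frac{42664}{-27739} = \frac{1}{\left(-7\right) 121} \cdot \frac{1}{48842} - - \frac{42664}{27739} = \frac{1}{-847} \cdot \frac{1}{48842} + \frac{42664}{27739} = \left(- \frac{1}{847}\right) \frac{1}{48842} + \frac{42664}{27739} = - \frac{1}{41369174} + \frac{42664}{27739} = \frac{1764974411797}{1147539517586}$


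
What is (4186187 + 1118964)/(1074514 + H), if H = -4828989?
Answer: -5305151/3754475 ≈ -1.4130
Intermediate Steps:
(4186187 + 1118964)/(1074514 + H) = (4186187 + 1118964)/(1074514 - 4828989) = 5305151/(-3754475) = 5305151*(-1/3754475) = -5305151/3754475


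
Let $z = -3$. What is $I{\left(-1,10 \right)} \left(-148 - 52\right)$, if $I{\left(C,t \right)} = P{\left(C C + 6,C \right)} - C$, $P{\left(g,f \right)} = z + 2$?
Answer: $0$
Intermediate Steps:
$P{\left(g,f \right)} = -1$ ($P{\left(g,f \right)} = -3 + 2 = -1$)
$I{\left(C,t \right)} = -1 - C$
$I{\left(-1,10 \right)} \left(-148 - 52\right) = \left(-1 - -1\right) \left(-148 - 52\right) = \left(-1 + 1\right) \left(-200\right) = 0 \left(-200\right) = 0$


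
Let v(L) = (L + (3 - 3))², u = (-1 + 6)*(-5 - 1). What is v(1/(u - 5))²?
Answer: 1/1500625 ≈ 6.6639e-7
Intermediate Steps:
u = -30 (u = 5*(-6) = -30)
v(L) = L² (v(L) = (L + 0)² = L²)
v(1/(u - 5))² = ((1/(-30 - 5))²)² = ((1/(-35))²)² = ((-1/35)²)² = (1/1225)² = 1/1500625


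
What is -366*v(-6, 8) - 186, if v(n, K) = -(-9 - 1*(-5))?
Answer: -1650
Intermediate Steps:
v(n, K) = 4 (v(n, K) = -(-9 + 5) = -1*(-4) = 4)
-366*v(-6, 8) - 186 = -366*4 - 186 = -1464 - 186 = -1650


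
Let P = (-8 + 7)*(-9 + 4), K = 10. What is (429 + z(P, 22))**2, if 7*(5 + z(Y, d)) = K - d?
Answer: 8737936/49 ≈ 1.7833e+5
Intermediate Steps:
P = 5 (P = -1*(-5) = 5)
z(Y, d) = -25/7 - d/7 (z(Y, d) = -5 + (10 - d)/7 = -5 + (10/7 - d/7) = -25/7 - d/7)
(429 + z(P, 22))**2 = (429 + (-25/7 - 1/7*22))**2 = (429 + (-25/7 - 22/7))**2 = (429 - 47/7)**2 = (2956/7)**2 = 8737936/49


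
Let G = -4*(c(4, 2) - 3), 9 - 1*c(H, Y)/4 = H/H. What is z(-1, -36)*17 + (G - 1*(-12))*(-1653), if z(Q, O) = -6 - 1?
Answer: 171793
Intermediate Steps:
c(H, Y) = 32 (c(H, Y) = 36 - 4*H/H = 36 - 4*1 = 36 - 4 = 32)
z(Q, O) = -7
G = -116 (G = -4*(32 - 3) = -4*29 = -116)
z(-1, -36)*17 + (G - 1*(-12))*(-1653) = -7*17 + (-116 - 1*(-12))*(-1653) = -119 + (-116 + 12)*(-1653) = -119 - 104*(-1653) = -119 + 171912 = 171793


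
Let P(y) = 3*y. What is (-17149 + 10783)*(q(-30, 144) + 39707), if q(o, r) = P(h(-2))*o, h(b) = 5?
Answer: -249910062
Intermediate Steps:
q(o, r) = 15*o (q(o, r) = (3*5)*o = 15*o)
(-17149 + 10783)*(q(-30, 144) + 39707) = (-17149 + 10783)*(15*(-30) + 39707) = -6366*(-450 + 39707) = -6366*39257 = -249910062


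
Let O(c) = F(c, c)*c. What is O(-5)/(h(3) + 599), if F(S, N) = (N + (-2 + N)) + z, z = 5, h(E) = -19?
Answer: 7/116 ≈ 0.060345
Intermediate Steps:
F(S, N) = 3 + 2*N (F(S, N) = (N + (-2 + N)) + 5 = (-2 + 2*N) + 5 = 3 + 2*N)
O(c) = c*(3 + 2*c) (O(c) = (3 + 2*c)*c = c*(3 + 2*c))
O(-5)/(h(3) + 599) = (-5*(3 + 2*(-5)))/(-19 + 599) = -5*(3 - 10)/580 = -5*(-7)*(1/580) = 35*(1/580) = 7/116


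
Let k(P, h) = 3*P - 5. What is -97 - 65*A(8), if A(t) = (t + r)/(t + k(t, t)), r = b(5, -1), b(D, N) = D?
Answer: -3464/27 ≈ -128.30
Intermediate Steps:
r = 5
k(P, h) = -5 + 3*P
A(t) = (5 + t)/(-5 + 4*t) (A(t) = (t + 5)/(t + (-5 + 3*t)) = (5 + t)/(-5 + 4*t))
-97 - 65*A(8) = -97 - 65*(5 + 8)/(-5 + 4*8) = -97 - 65*13/(-5 + 32) = -97 - 65*13/27 = -97 - 845/27 = -3464/27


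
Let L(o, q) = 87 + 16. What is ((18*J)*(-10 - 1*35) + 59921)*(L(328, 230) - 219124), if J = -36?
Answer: -19510609701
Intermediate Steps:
L(o, q) = 103
((18*J)*(-10 - 1*35) + 59921)*(L(328, 230) - 219124) = ((18*(-36))*(-10 - 1*35) + 59921)*(103 - 219124) = (-648*(-10 - 35) + 59921)*(-219021) = (-648*(-45) + 59921)*(-219021) = (29160 + 59921)*(-219021) = 89081*(-219021) = -19510609701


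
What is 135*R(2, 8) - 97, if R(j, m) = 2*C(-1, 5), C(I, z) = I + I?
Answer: -637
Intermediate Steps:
C(I, z) = 2*I
R(j, m) = -4 (R(j, m) = 2*(2*(-1)) = 2*(-2) = -4)
135*R(2, 8) - 97 = 135*(-4) - 97 = -540 - 97 = -637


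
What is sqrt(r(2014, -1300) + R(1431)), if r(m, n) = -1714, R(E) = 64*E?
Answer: sqrt(89870) ≈ 299.78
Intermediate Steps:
sqrt(r(2014, -1300) + R(1431)) = sqrt(-1714 + 64*1431) = sqrt(-1714 + 91584) = sqrt(89870)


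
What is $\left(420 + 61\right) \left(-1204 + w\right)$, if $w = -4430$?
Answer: $-2709954$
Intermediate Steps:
$\left(420 + 61\right) \left(-1204 + w\right) = \left(420 + 61\right) \left(-1204 - 4430\right) = 481 \left(-5634\right) = -2709954$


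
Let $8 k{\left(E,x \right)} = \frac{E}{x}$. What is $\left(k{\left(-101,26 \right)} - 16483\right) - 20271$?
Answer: $- \frac{7644933}{208} \approx -36755.0$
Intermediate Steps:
$k{\left(E,x \right)} = \frac{E}{8 x}$ ($k{\left(E,x \right)} = \frac{E \frac{1}{x}}{8} = \frac{E}{8 x}$)
$\left(k{\left(-101,26 \right)} - 16483\right) - 20271 = \left(\frac{1}{8} \left(-101\right) \frac{1}{26} - 16483\right) - 20271 = \left(- \frac{101}{208} - 16483\right) - 20271 = - \frac{3428565}{208} - 20271 = - \frac{7644933}{208}$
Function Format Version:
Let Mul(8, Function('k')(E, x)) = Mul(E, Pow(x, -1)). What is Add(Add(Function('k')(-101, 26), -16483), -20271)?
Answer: Rational(-7644933, 208) ≈ -36755.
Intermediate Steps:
Function('k')(E, x) = Mul(Rational(1, 8), E, Pow(x, -1)) (Function('k')(E, x) = Mul(Rational(1, 8), Mul(E, Pow(x, -1))) = Mul(Rational(1, 8), E, Pow(x, -1)))
Add(Add(Function('k')(-101, 26), -16483), -20271) = Add(Add(Mul(Rational(1, 8), -101, Pow(26, -1)), -16483), -20271) = Add(Add(Mul(Rational(1, 8), -101, Rational(1, 26)), -16483), -20271) = Add(Add(Rational(-101, 208), -16483), -20271) = Add(Rational(-3428565, 208), -20271) = Rational(-7644933, 208)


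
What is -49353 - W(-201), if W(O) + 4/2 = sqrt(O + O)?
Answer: -49351 - I*sqrt(402) ≈ -49351.0 - 20.05*I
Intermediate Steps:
W(O) = -2 + sqrt(2)*sqrt(O) (W(O) = -2 + sqrt(O + O) = -2 + sqrt(2*O) = -2 + sqrt(2)*sqrt(O))
-49353 - W(-201) = -49353 - (-2 + sqrt(2)*sqrt(-201)) = -49353 - (-2 + sqrt(2)*(I*sqrt(201))) = -49353 - (-2 + I*sqrt(402)) = -49353 + (2 - I*sqrt(402)) = -49351 - I*sqrt(402)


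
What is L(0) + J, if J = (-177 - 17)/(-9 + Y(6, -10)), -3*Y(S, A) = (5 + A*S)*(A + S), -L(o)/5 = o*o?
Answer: 582/247 ≈ 2.3563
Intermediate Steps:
L(o) = -5*o² (L(o) = -5*o*o = -5*o²)
Y(S, A) = -(5 + A*S)*(A + S)/3
J = 582/247 (J = (-177 - 17)/(-9 + (-5/3*(-10) - 5/3*6 - ⅓*(-10)*6² - ⅓*6*(-10)²)) = -194/(-9 + (50/3 - 10 - ⅓*(-10)*36 - ⅓*6*100)) = -194/(-9 + (50/3 - 10 + 120 - 200)) = -194/(-9 - 220/3) = -194/(-247/3) = -194*(-3/247) = 582/247 ≈ 2.3563)
L(0) + J = -5*0² + 582/247 = -5*0 + 582/247 = 0 + 582/247 = 582/247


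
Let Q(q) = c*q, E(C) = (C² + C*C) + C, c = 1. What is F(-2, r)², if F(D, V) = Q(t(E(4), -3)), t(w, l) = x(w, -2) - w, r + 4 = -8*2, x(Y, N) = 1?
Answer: 1225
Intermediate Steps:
r = -20 (r = -4 - 8*2 = -4 - 16 = -20)
E(C) = C + 2*C² (E(C) = (C² + C²) + C = 2*C² + C = C + 2*C²)
t(w, l) = 1 - w
Q(q) = q (Q(q) = 1*q = q)
F(D, V) = -35 (F(D, V) = 1 - 4*(1 + 2*4) = 1 - 4*(1 + 8) = 1 - 4*9 = 1 - 1*36 = 1 - 36 = -35)
F(-2, r)² = (-35)² = 1225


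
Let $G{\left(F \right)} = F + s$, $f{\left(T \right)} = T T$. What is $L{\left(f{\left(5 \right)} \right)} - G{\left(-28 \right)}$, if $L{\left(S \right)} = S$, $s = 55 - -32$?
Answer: $-34$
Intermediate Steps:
$s = 87$ ($s = 55 + 32 = 87$)
$f{\left(T \right)} = T^{2}$
$G{\left(F \right)} = 87 + F$ ($G{\left(F \right)} = F + 87 = 87 + F$)
$L{\left(f{\left(5 \right)} \right)} - G{\left(-28 \right)} = 5^{2} - \left(87 - 28\right) = 25 - 59 = -34$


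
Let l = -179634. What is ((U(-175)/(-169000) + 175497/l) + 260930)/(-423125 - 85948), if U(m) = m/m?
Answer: -14507914609171/28304967873000 ≈ -0.51256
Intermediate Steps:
U(m) = 1
((U(-175)/(-169000) + 175497/l) + 260930)/(-423125 - 85948) = ((1/(-169000) + 175497/(-179634)) + 260930)/(-423125 - 85948) = ((1*(-1/169000) + 175497*(-1/179634)) + 260930)/(-509073) = ((-1/169000 - 8357/8554) + 260930)*(-1/509073) = (-54320829/55601000 + 260930)*(-1/509073) = (14507914609171/55601000)*(-1/509073) = -14507914609171/28304967873000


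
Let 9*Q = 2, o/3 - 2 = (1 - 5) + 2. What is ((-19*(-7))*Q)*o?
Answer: 0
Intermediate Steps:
o = 0 (o = 6 + 3*((1 - 5) + 2) = 6 + 3*(-4 + 2) = 6 + 3*(-2) = 6 - 6 = 0)
Q = 2/9 (Q = (1/9)*2 = 2/9 ≈ 0.22222)
((-19*(-7))*Q)*o = (-19*(-7)*(2/9))*0 = (133*(2/9))*0 = (266/9)*0 = 0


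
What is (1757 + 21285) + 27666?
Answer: 50708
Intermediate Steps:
(1757 + 21285) + 27666 = 23042 + 27666 = 50708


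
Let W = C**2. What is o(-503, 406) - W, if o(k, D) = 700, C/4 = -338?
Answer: -1827204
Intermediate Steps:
C = -1352 (C = 4*(-338) = -1352)
W = 1827904 (W = (-1352)**2 = 1827904)
o(-503, 406) - W = 700 - 1*1827904 = 700 - 1827904 = -1827204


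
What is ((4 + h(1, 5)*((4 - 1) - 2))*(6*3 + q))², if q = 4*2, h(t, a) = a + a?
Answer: 132496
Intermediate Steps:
h(t, a) = 2*a
q = 8
((4 + h(1, 5)*((4 - 1) - 2))*(6*3 + q))² = ((4 + (2*5)*((4 - 1) - 2))*(6*3 + 8))² = ((4 + 10*(3 - 2))*(18 + 8))² = ((4 + 10*1)*26)² = ((4 + 10)*26)² = (14*26)² = 364² = 132496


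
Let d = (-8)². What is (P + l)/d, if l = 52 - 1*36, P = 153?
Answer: 169/64 ≈ 2.6406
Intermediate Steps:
d = 64
l = 16 (l = 52 - 36 = 16)
(P + l)/d = (153 + 16)/64 = 169*(1/64) = 169/64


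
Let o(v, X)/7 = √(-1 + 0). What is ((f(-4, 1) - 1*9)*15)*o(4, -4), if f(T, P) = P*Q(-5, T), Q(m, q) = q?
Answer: -1365*I ≈ -1365.0*I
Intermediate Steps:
o(v, X) = 7*I (o(v, X) = 7*√(-1 + 0) = 7*√(-1) = 7*I)
f(T, P) = P*T
((f(-4, 1) - 1*9)*15)*o(4, -4) = ((1*(-4) - 1*9)*15)*(7*I) = ((-4 - 9)*15)*(7*I) = (-13*15)*(7*I) = -1365*I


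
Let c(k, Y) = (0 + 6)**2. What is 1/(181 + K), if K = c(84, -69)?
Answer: 1/217 ≈ 0.0046083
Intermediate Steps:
c(k, Y) = 36 (c(k, Y) = 6**2 = 36)
K = 36
1/(181 + K) = 1/(181 + 36) = 1/217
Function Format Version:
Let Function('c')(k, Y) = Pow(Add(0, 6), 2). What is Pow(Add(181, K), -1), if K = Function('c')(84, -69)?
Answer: Rational(1, 217) ≈ 0.0046083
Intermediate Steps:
Function('c')(k, Y) = 36 (Function('c')(k, Y) = Pow(6, 2) = 36)
K = 36
Pow(Add(181, K), -1) = Pow(Add(181, 36), -1) = Pow(217, -1) = Rational(1, 217)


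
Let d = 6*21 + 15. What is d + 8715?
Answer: 8856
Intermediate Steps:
d = 141 (d = 126 + 15 = 141)
d + 8715 = 141 + 8715 = 8856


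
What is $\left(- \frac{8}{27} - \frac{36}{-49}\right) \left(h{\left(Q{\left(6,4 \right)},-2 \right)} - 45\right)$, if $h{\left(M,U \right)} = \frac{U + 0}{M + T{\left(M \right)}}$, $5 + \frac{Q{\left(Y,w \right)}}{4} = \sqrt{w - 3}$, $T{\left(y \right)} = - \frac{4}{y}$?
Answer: $- \frac{1639660}{83349} \approx -19.672$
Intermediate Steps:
$Q{\left(Y,w \right)} = -20 + 4 \sqrt{-3 + w}$ ($Q{\left(Y,w \right)} = -20 + 4 \sqrt{w - 3} = -20 + 4 \sqrt{-3 + w}$)
$h{\left(M,U \right)} = \frac{U}{M - \frac{4}{M}}$ ($h{\left(M,U \right)} = \frac{U + 0}{M - \frac{4}{M}} = \frac{U}{M - \frac{4}{M}}$)
$\left(- \frac{8}{27} - \frac{36}{-49}\right) \left(h{\left(Q{\left(6,4 \right)},-2 \right)} - 45\right) = \left(- \frac{8}{27} - \frac{36}{-49}\right) \left(\left(-20 + 4 \sqrt{-3 + 4}\right) \left(-2\right) \frac{1}{-4 + \left(-20 + 4 \sqrt{-3 + 4}\right)^{2}} - 45\right) = \left(\left(-8\right) \frac{1}{27} - - \frac{36}{49}\right) \left(\left(-20 + 4 \sqrt{1}\right) \left(-2\right) \frac{1}{-4 + \left(-20 + 4 \sqrt{1}\right)^{2}} - 45\right) = \left(- \frac{8}{27} + \frac{36}{49}\right) \left(\left(-20 + 4 \cdot 1\right) \left(-2\right) \frac{1}{-4 + \left(-20 + 4 \cdot 1\right)^{2}} - 45\right) = \frac{580 \left(\left(-20 + 4\right) \left(-2\right) \frac{1}{-4 + \left(-20 + 4\right)^{2}} - 45\right)}{1323} = \frac{580 \left(\left(-16\right) \left(-2\right) \frac{1}{-4 + \left(-16\right)^{2}} - 45\right)}{1323} = \frac{580 \left(\left(-16\right) \left(-2\right) \frac{1}{-4 + 256} - 45\right)}{1323} = \frac{580 \left(\left(-16\right) \left(-2\right) \frac{1}{252} - 45\right)}{1323} = \frac{580 \left(\frac{8}{63} - 45\right)}{1323} = \frac{580}{1323} \left(- \frac{2827}{63}\right) = - \frac{1639660}{83349}$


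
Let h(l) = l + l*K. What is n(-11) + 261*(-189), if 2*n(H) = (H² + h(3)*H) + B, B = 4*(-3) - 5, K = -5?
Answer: -49211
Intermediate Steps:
h(l) = -4*l (h(l) = l + l*(-5) = l - 5*l = -4*l)
B = -17 (B = -12 - 5 = -17)
n(H) = -17/2 + H²/2 - 6*H (n(H) = ((H² + (-4*3)*H) - 17)/2 = ((H² - 12*H) - 17)/2 = (-17 + H² - 12*H)/2 = -17/2 + H²/2 - 6*H)
n(-11) + 261*(-189) = (-17/2 + (½)*(-11)² - 6*(-11)) + 261*(-189) = (-17/2 + (½)*121 + 66) - 49329 = (-17/2 + 121/2 + 66) - 49329 = 118 - 49329 = -49211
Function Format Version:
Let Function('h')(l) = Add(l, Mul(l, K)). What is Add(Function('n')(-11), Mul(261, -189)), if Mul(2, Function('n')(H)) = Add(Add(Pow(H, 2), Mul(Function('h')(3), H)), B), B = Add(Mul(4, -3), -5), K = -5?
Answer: -49211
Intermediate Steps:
Function('h')(l) = Mul(-4, l) (Function('h')(l) = Add(l, Mul(l, -5)) = Add(l, Mul(-5, l)) = Mul(-4, l))
B = -17 (B = Add(-12, -5) = -17)
Function('n')(H) = Add(Rational(-17, 2), Mul(Rational(1, 2), Pow(H, 2)), Mul(-6, H)) (Function('n')(H) = Mul(Rational(1, 2), Add(Add(Pow(H, 2), Mul(Mul(-4, 3), H)), -17)) = Mul(Rational(1, 2), Add(Add(Pow(H, 2), Mul(-12, H)), -17)) = Mul(Rational(1, 2), Add(-17, Pow(H, 2), Mul(-12, H))) = Add(Rational(-17, 2), Mul(Rational(1, 2), Pow(H, 2)), Mul(-6, H)))
Add(Function('n')(-11), Mul(261, -189)) = Add(Add(Rational(-17, 2), Mul(Rational(1, 2), Pow(-11, 2)), Mul(-6, -11)), Mul(261, -189)) = Add(Add(Rational(-17, 2), Mul(Rational(1, 2), 121), 66), -49329) = Add(Add(Rational(-17, 2), Rational(121, 2), 66), -49329) = Add(118, -49329) = -49211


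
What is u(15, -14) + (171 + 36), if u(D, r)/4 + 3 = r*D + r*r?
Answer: 139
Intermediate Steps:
u(D, r) = -12 + 4*r² + 4*D*r (u(D, r) = -12 + 4*(r*D + r*r) = -12 + 4*(D*r + r²) = -12 + 4*(r² + D*r) = -12 + (4*r² + 4*D*r) = -12 + 4*r² + 4*D*r)
u(15, -14) + (171 + 36) = (-12 + 4*(-14)² + 4*15*(-14)) + (171 + 36) = (-12 + 4*196 - 840) + 207 = (-12 + 784 - 840) + 207 = -68 + 207 = 139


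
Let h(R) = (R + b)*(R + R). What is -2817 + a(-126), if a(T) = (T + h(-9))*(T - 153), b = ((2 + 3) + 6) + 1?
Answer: 47403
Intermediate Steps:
b = 12 (b = (5 + 6) + 1 = 11 + 1 = 12)
h(R) = 2*R*(12 + R) (h(R) = (R + 12)*(R + R) = (12 + R)*(2*R) = 2*R*(12 + R))
a(T) = (-153 + T)*(-54 + T) (a(T) = (T + 2*(-9)*(12 - 9))*(T - 153) = (T + 2*(-9)*3)*(-153 + T) = (T - 54)*(-153 + T) = (-54 + T)*(-153 + T) = (-153 + T)*(-54 + T))
-2817 + a(-126) = -2817 + (8262 + (-126)² - 207*(-126)) = -2817 + (8262 + 15876 + 26082) = -2817 + 50220 = 47403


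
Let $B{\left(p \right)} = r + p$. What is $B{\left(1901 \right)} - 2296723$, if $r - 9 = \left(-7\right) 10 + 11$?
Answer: $-2294872$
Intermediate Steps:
$r = -50$ ($r = 9 + \left(\left(-7\right) 10 + 11\right) = 9 + \left(-70 + 11\right) = 9 - 59 = -50$)
$B{\left(p \right)} = -50 + p$
$B{\left(1901 \right)} - 2296723 = \left(-50 + 1901\right) - 2296723 = 1851 - 2296723 = -2294872$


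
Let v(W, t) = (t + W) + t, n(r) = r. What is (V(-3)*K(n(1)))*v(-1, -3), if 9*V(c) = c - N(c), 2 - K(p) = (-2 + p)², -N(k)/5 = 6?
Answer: -21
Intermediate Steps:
N(k) = -30 (N(k) = -5*6 = -30)
K(p) = 2 - (-2 + p)²
v(W, t) = W + 2*t (v(W, t) = (W + t) + t = W + 2*t)
V(c) = 10/3 + c/9 (V(c) = (c - 1*(-30))/9 = (c + 30)/9 = (30 + c)/9 = 10/3 + c/9)
(V(-3)*K(n(1)))*v(-1, -3) = ((10/3 + (⅑)*(-3))*(2 - (-2 + 1)²))*(-1 + 2*(-3)) = ((10/3 - ⅓)*(2 - 1*(-1)²))*(-1 - 6) = (3*(2 - 1*1))*(-7) = (3*(2 - 1))*(-7) = (3*1)*(-7) = 3*(-7) = -21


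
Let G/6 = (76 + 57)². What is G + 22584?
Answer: 128718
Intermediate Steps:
G = 106134 (G = 6*(76 + 57)² = 6*133² = 6*17689 = 106134)
G + 22584 = 106134 + 22584 = 128718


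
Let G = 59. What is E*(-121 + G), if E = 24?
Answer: -1488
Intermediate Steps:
E*(-121 + G) = 24*(-121 + 59) = 24*(-62) = -1488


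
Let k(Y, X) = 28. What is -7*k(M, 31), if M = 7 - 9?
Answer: -196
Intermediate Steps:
M = -2
-7*k(M, 31) = -7*28 = -196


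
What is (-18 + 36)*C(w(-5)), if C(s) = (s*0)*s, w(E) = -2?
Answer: 0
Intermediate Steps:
C(s) = 0 (C(s) = 0*s = 0)
(-18 + 36)*C(w(-5)) = (-18 + 36)*0 = 18*0 = 0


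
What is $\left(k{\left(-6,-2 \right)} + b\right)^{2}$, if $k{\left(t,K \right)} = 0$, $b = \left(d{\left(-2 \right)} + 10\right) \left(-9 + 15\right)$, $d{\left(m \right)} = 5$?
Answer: $8100$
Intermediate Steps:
$b = 90$ ($b = \left(5 + 10\right) \left(-9 + 15\right) = 15 \cdot 6 = 90$)
$\left(k{\left(-6,-2 \right)} + b\right)^{2} = \left(0 + 90\right)^{2} = 90^{2} = 8100$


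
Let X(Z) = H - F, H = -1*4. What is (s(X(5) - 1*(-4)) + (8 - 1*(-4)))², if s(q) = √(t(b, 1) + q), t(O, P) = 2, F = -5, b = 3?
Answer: (12 + √7)² ≈ 214.50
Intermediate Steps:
H = -4
X(Z) = 1 (X(Z) = -4 - 1*(-5) = -4 + 5 = 1)
s(q) = √(2 + q)
(s(X(5) - 1*(-4)) + (8 - 1*(-4)))² = (√(2 + (1 - 1*(-4))) + (8 - 1*(-4)))² = (√(2 + (1 + 4)) + (8 + 4))² = (√(2 + 5) + 12)² = (√7 + 12)² = (12 + √7)²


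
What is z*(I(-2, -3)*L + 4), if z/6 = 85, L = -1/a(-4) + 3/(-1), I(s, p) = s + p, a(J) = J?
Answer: 18105/2 ≈ 9052.5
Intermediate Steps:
I(s, p) = p + s
L = -11/4 (L = -1/(-4) + 3/(-1) = -1*(-¼) + 3*(-1) = ¼ - 3 = -11/4 ≈ -2.7500)
z = 510 (z = 6*85 = 510)
z*(I(-2, -3)*L + 4) = 510*((-3 - 2)*(-11/4) + 4) = 510*(-5*(-11/4) + 4) = 510*(55/4 + 4) = 510*(71/4) = 18105/2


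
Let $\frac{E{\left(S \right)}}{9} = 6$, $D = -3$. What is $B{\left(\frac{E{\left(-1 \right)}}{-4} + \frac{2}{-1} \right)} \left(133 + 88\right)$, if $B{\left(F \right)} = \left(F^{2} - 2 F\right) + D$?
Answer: $\frac{237133}{4} \approx 59283.0$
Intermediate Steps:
$E{\left(S \right)} = 54$ ($E{\left(S \right)} = 9 \cdot 6 = 54$)
$B{\left(F \right)} = -3 + F^{2} - 2 F$ ($B{\left(F \right)} = \left(F^{2} - 2 F\right) - 3 = -3 + F^{2} - 2 F$)
$B{\left(\frac{E{\left(-1 \right)}}{-4} + \frac{2}{-1} \right)} \left(133 + 88\right) = \left(-3 + \left(\frac{54}{-4} + \frac{2}{-1}\right)^{2} - 2 \left(\frac{54}{-4} + \frac{2}{-1}\right)\right) \left(133 + 88\right) = \left(-3 + \left(54 \left(- \frac{1}{4}\right) + 2 \left(-1\right)\right)^{2} - 2 \left(54 \left(- \frac{1}{4}\right) + 2 \left(-1\right)\right)\right) 221 = \left(-3 + \left(- \frac{27}{2} - 2\right)^{2} - 2 \left(- \frac{27}{2} - 2\right)\right) 221 = \left(-3 + \left(- \frac{31}{2}\right)^{2} - -31\right) 221 = \left(-3 + \frac{961}{4} + 31\right) 221 = \frac{1073}{4} \cdot 221 = \frac{237133}{4}$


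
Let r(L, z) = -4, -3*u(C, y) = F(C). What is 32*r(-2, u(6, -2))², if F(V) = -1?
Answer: 512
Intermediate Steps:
u(C, y) = ⅓ (u(C, y) = -⅓*(-1) = ⅓)
32*r(-2, u(6, -2))² = 32*(-4)² = 32*16 = 512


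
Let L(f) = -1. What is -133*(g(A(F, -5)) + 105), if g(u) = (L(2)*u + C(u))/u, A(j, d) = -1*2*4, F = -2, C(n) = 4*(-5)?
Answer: -28329/2 ≈ -14165.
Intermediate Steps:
C(n) = -20
A(j, d) = -8 (A(j, d) = -2*4 = -8)
g(u) = (-20 - u)/u (g(u) = (-u - 20)/u = (-20 - u)/u)
-133*(g(A(F, -5)) + 105) = -133*((-20 - 1*(-8))/(-8) + 105) = -133*(-(-20 + 8)/8 + 105) = -133*(-1/8*(-12) + 105) = -133*(3/2 + 105) = -133*213/2 = -28329/2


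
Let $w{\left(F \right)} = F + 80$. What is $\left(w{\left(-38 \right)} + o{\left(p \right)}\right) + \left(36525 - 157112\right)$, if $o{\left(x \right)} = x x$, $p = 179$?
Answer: $-88504$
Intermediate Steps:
$w{\left(F \right)} = 80 + F$
$o{\left(x \right)} = x^{2}$
$\left(w{\left(-38 \right)} + o{\left(p \right)}\right) + \left(36525 - 157112\right) = \left(\left(80 - 38\right) + 179^{2}\right) + \left(36525 - 157112\right) = \left(42 + 32041\right) + \left(36525 - 157112\right) = 32083 - 120587 = -88504$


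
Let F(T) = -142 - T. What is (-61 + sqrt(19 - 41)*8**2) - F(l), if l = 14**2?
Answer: 277 + 64*I*sqrt(22) ≈ 277.0 + 300.19*I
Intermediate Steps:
l = 196
(-61 + sqrt(19 - 41)*8**2) - F(l) = (-61 + sqrt(19 - 41)*8**2) - (-142 - 1*196) = (-61 + sqrt(-22)*64) - (-142 - 196) = (-61 + (I*sqrt(22))*64) - 1*(-338) = (-61 + 64*I*sqrt(22)) + 338 = 277 + 64*I*sqrt(22)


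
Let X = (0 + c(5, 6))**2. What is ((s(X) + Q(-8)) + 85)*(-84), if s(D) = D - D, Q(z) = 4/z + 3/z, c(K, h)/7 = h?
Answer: -14133/2 ≈ -7066.5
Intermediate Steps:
c(K, h) = 7*h
X = 1764 (X = (0 + 7*6)**2 = (0 + 42)**2 = 42**2 = 1764)
Q(z) = 7/z
s(D) = 0
((s(X) + Q(-8)) + 85)*(-84) = ((0 + 7/(-8)) + 85)*(-84) = ((0 + 7*(-1/8)) + 85)*(-84) = ((0 - 7/8) + 85)*(-84) = (-7/8 + 85)*(-84) = (673/8)*(-84) = -14133/2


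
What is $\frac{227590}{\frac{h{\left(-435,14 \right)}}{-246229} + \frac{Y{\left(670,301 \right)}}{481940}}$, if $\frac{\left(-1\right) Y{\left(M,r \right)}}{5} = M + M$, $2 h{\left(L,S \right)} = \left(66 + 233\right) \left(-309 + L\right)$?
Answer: $\frac{1350378002676670}{2597774401} \approx 5.1982 \cdot 10^{5}$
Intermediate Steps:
$h{\left(L,S \right)} = - \frac{92391}{2} + \frac{299 L}{2}$ ($h{\left(L,S \right)} = \frac{\left(66 + 233\right) \left(-309 + L\right)}{2} = \frac{299 \left(-309 + L\right)}{2} = \frac{-92391 + 299 L}{2} = - \frac{92391}{2} + \frac{299 L}{2}$)
$Y{\left(M,r \right)} = - 10 M$ ($Y{\left(M,r \right)} = - 5 \left(M + M\right) = - 5 \cdot 2 M = - 10 M$)
$\frac{227590}{\frac{h{\left(-435,14 \right)}}{-246229} + \frac{Y{\left(670,301 \right)}}{481940}} = \frac{227590}{\frac{- \frac{92391}{2} + \frac{299}{2} \left(-435\right)}{-246229} + \frac{\left(-10\right) 670}{481940}} = \frac{227590}{\left(- \frac{92391}{2} - \frac{130065}{2}\right) \left(- \frac{1}{246229}\right) - \frac{335}{24097}} = \frac{227590}{\left(-111228\right) \left(- \frac{1}{246229}\right) - \frac{335}{24097}} = \frac{227590}{\frac{111228}{246229} - \frac{335}{24097}} = \frac{227590}{\frac{2597774401}{5933380213}} = 227590 \cdot \frac{5933380213}{2597774401} = \frac{1350378002676670}{2597774401}$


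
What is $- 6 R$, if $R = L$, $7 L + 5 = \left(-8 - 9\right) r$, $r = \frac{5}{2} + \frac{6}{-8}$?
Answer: $\frac{417}{14} \approx 29.786$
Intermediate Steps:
$r = \frac{7}{4}$ ($r = 5 \cdot \frac{1}{2} + 6 \left(- \frac{1}{8}\right) = \frac{5}{2} - \frac{3}{4} = \frac{7}{4} \approx 1.75$)
$L = - \frac{139}{28}$ ($L = - \frac{5}{7} + \frac{\left(-8 - 9\right) \frac{7}{4}}{7} = - \frac{5}{7} + \frac{\left(-17\right) \frac{7}{4}}{7} = - \frac{5}{7} + \frac{1}{7} \left(- \frac{119}{4}\right) = - \frac{5}{7} - \frac{17}{4} = - \frac{139}{28} \approx -4.9643$)
$R = - \frac{139}{28} \approx -4.9643$
$- 6 R = \left(-6\right) \left(- \frac{139}{28}\right) = \frac{417}{14}$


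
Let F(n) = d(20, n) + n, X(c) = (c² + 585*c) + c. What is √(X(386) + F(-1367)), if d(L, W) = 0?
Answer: 5*√14953 ≈ 611.41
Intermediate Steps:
X(c) = c² + 586*c
F(n) = n (F(n) = 0 + n = n)
√(X(386) + F(-1367)) = √(386*(586 + 386) - 1367) = √(386*972 - 1367) = √(375192 - 1367) = √373825 = 5*√14953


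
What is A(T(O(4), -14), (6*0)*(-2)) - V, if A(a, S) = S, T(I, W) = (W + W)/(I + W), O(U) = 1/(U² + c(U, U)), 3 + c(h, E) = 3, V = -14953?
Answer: 14953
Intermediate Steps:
c(h, E) = 0 (c(h, E) = -3 + 3 = 0)
O(U) = U⁻² (O(U) = 1/(U² + 0) = 1/(U²) = U⁻²)
T(I, W) = 2*W/(I + W) (T(I, W) = (2*W)/(I + W) = 2*W/(I + W))
A(T(O(4), -14), (6*0)*(-2)) - V = (6*0)*(-2) - 1*(-14953) = 0*(-2) + 14953 = 0 + 14953 = 14953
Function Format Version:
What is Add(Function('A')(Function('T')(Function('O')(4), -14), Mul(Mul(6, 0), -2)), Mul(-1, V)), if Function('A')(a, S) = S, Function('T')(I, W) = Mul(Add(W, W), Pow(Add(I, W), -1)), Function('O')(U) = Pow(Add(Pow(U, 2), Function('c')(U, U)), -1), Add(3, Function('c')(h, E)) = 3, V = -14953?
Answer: 14953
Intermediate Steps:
Function('c')(h, E) = 0 (Function('c')(h, E) = Add(-3, 3) = 0)
Function('O')(U) = Pow(U, -2) (Function('O')(U) = Pow(Add(Pow(U, 2), 0), -1) = Pow(Pow(U, 2), -1) = Pow(U, -2))
Function('T')(I, W) = Mul(2, W, Pow(Add(I, W), -1)) (Function('T')(I, W) = Mul(Mul(2, W), Pow(Add(I, W), -1)) = Mul(2, W, Pow(Add(I, W), -1)))
Add(Function('A')(Function('T')(Function('O')(4), -14), Mul(Mul(6, 0), -2)), Mul(-1, V)) = Add(Mul(Mul(6, 0), -2), Mul(-1, -14953)) = Add(Mul(0, -2), 14953) = Add(0, 14953) = 14953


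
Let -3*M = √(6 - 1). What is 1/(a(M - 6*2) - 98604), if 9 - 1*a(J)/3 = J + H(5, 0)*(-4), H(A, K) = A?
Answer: -98481/9698507356 - √5/9698507356 ≈ -1.0154e-5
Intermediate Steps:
M = -√5/3 (M = -√(6 - 1)/3 = -√5/3 ≈ -0.74536)
a(J) = 87 - 3*J (a(J) = 27 - 3*(J + 5*(-4)) = 27 - 3*(J - 20) = 27 - 3*(-20 + J) = 27 + (60 - 3*J) = 87 - 3*J)
1/(a(M - 6*2) - 98604) = 1/((87 - 3*(-√5/3 - 6*2)) - 98604) = 1/((87 - 3*(-√5/3 - 12)) - 98604) = 1/((87 - 3*(-12 - √5/3)) - 98604) = 1/((87 + (36 + √5)) - 98604) = 1/((123 + √5) - 98604) = 1/(-98481 + √5)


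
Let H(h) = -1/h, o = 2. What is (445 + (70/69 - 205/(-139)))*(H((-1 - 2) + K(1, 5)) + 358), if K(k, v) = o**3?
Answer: 1535631086/9591 ≈ 1.6011e+5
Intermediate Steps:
K(k, v) = 8 (K(k, v) = 2**3 = 8)
(445 + (70/69 - 205/(-139)))*(H((-1 - 2) + K(1, 5)) + 358) = (445 + (70/69 - 205/(-139)))*(-1/((-1 - 2) + 8) + 358) = (445 + (70*(1/69) - 205*(-1/139)))*(-1/(-3 + 8) + 358) = (445 + (70/69 + 205/139))*(-1/5 + 358) = (445 + 23875/9591)*(-1*1/5 + 358) = 4291870*(-1/5 + 358)/9591 = (4291870/9591)*(1789/5) = 1535631086/9591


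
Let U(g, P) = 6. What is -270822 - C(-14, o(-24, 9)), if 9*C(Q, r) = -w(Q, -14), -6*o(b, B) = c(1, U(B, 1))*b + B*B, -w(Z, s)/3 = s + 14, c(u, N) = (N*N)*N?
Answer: -270822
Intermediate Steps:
c(u, N) = N³ (c(u, N) = N²*N = N³)
w(Z, s) = -42 - 3*s (w(Z, s) = -3*(s + 14) = -3*(14 + s) = -42 - 3*s)
o(b, B) = -36*b - B²/6 (o(b, B) = -(6³*b + B*B)/6 = -(216*b + B²)/6 = -(B² + 216*b)/6 = -36*b - B²/6)
C(Q, r) = 0 (C(Q, r) = (-(-42 - 3*(-14)))/9 = (-(-42 + 42))/9 = (-1*0)/9 = (⅑)*0 = 0)
-270822 - C(-14, o(-24, 9)) = -270822 - 1*0 = -270822 + 0 = -270822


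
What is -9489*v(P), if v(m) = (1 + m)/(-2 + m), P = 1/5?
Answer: 6326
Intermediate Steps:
P = ⅕ ≈ 0.20000
v(m) = (1 + m)/(-2 + m)
-9489*v(P) = -9489*(1 + ⅕)/(-2 + ⅕) = -9489*6/((-9/5)*5) = -(-15815)*6/(3*5) = -9489*(-⅔) = 6326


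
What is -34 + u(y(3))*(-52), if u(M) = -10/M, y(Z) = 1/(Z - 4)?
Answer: -554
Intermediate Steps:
y(Z) = 1/(-4 + Z)
-34 + u(y(3))*(-52) = -34 - 10/(1/(-4 + 3))*(-52) = -34 - 10/(1/(-1))*(-52) = -34 - 10/(-1)*(-52) = -34 - 10*(-1)*(-52) = -34 + 10*(-52) = -34 - 520 = -554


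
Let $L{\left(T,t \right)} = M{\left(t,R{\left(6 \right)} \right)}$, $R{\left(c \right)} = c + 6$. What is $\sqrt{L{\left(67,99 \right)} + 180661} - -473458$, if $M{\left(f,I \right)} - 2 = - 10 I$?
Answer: $473458 + \sqrt{180543} \approx 4.7388 \cdot 10^{5}$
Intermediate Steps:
$R{\left(c \right)} = 6 + c$
$M{\left(f,I \right)} = 2 - 10 I$
$L{\left(T,t \right)} = -118$ ($L{\left(T,t \right)} = 2 - 10 \left(6 + 6\right) = 2 - 120 = -118$)
$\sqrt{L{\left(67,99 \right)} + 180661} - -473458 = \sqrt{-118 + 180661} - -473458 = \sqrt{180543} + 473458 = 473458 + \sqrt{180543}$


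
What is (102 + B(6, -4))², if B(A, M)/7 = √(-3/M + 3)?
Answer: 42351/4 + 714*√15 ≈ 13353.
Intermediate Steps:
B(A, M) = 7*√(3 - 3/M) (B(A, M) = 7*√(-3/M + 3) = 7*√(3 - 3/M))
(102 + B(6, -4))² = (102 + 7*√3*√((-1 - 4)/(-4)))² = (102 + 7*√3*√(-¼*(-5)))² = (102 + 7*√3*√(5/4))² = (102 + 7*√3*(√5/2))² = (102 + 7*√15/2)²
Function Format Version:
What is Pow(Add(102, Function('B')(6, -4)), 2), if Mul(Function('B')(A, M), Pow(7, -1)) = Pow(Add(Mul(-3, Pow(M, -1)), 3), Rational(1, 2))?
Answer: Add(Rational(42351, 4), Mul(714, Pow(15, Rational(1, 2)))) ≈ 13353.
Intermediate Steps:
Function('B')(A, M) = Mul(7, Pow(Add(3, Mul(-3, Pow(M, -1))), Rational(1, 2))) (Function('B')(A, M) = Mul(7, Pow(Add(Mul(-3, Pow(M, -1)), 3), Rational(1, 2))) = Mul(7, Pow(Add(3, Mul(-3, Pow(M, -1))), Rational(1, 2))))
Pow(Add(102, Function('B')(6, -4)), 2) = Pow(Add(102, Mul(7, Pow(3, Rational(1, 2)), Pow(Mul(Pow(-4, -1), Add(-1, -4)), Rational(1, 2)))), 2) = Pow(Add(102, Mul(7, Pow(3, Rational(1, 2)), Pow(Mul(Rational(-1, 4), -5), Rational(1, 2)))), 2) = Pow(Add(102, Mul(7, Pow(3, Rational(1, 2)), Pow(Rational(5, 4), Rational(1, 2)))), 2) = Pow(Add(102, Mul(7, Pow(3, Rational(1, 2)), Mul(Rational(1, 2), Pow(5, Rational(1, 2))))), 2) = Pow(Add(102, Mul(Rational(7, 2), Pow(15, Rational(1, 2)))), 2)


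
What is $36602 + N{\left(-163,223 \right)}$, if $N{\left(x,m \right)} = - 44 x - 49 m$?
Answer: $32847$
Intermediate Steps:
$N{\left(x,m \right)} = - 49 m - 44 x$
$36602 + N{\left(-163,223 \right)} = 36602 - 3755 = 32847$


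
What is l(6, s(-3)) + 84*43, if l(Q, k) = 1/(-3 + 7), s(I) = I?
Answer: 14449/4 ≈ 3612.3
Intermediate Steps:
l(Q, k) = 1/4
l(6, s(-3)) + 84*43 = 1/4 + 84*43 = 1/4 + 3612 = 14449/4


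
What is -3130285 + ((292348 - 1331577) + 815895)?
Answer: -3353619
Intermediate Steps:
-3130285 + ((292348 - 1331577) + 815895) = -3130285 + (-1039229 + 815895) = -3130285 - 223334 = -3353619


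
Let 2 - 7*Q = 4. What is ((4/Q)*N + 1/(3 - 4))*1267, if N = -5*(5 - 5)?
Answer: -1267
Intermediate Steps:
Q = -2/7 (Q = 2/7 - ⅐*4 = 2/7 - 4/7 = -2/7 ≈ -0.28571)
N = 0 (N = -5*0 = 0)
((4/Q)*N + 1/(3 - 4))*1267 = ((4/(-2/7))*0 + 1/(3 - 4))*1267 = ((4*(-7/2))*0 + 1/(-1))*1267 = (-14*0 - 1)*1267 = (0 - 1)*1267 = -1*1267 = -1267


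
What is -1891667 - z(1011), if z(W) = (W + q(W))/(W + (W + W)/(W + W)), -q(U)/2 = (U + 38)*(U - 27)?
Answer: -1912303583/1012 ≈ -1.8896e+6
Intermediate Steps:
q(U) = -2*(-27 + U)*(38 + U) (q(U) = -2*(U + 38)*(U - 27) = -2*(38 + U)*(-27 + U) = -2*(-27 + U)*(38 + U))
z(W) = (2052 - 21*W - 2*W²)/(1 + W) (z(W) = (W + (2052 - 22*W - 2*W²))/(W + (W + W)/(W + W)) = (2052 - 21*W - 2*W²)/(W + (2*W)/((2*W))) = (2052 - 21*W - 2*W²)/(W + (2*W)*(1/(2*W))) = (2052 - 21*W - 2*W²)/(W + 1) = (2052 - 21*W - 2*W²)/(1 + W))
-1891667 - z(1011) = -1891667 - (2052 - 21*1011 - 2*1011²)/(1 + 1011) = -1891667 - (2052 - 21231 - 2*1022121)/1012 = -1891667 - (2052 - 21231 - 2044242)/1012 = -1891667 - (-2063421)/1012 = -1891667 - 1*(-2063421/1012) = -1891667 + 2063421/1012 = -1912303583/1012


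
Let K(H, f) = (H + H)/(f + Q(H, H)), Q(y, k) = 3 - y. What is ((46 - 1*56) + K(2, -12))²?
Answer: 12996/121 ≈ 107.40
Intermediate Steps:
K(H, f) = 2*H/(3 + f - H) (K(H, f) = (H + H)/(f + (3 - H)) = (2*H)/(3 + f - H) = 2*H/(3 + f - H))
((46 - 1*56) + K(2, -12))² = ((46 - 1*56) + 2*2/(3 - 12 - 1*2))² = ((46 - 56) + 2*2/(3 - 12 - 2))² = (-10 + 2*2/(-11))² = (-10 + 2*2*(-1/11))² = (-10 - 4/11)² = (-114/11)² = 12996/121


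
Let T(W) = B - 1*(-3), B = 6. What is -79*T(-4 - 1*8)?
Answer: -711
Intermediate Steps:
T(W) = 9 (T(W) = 6 - 1*(-3) = 6 + 3 = 9)
-79*T(-4 - 1*8) = -79*9 = -711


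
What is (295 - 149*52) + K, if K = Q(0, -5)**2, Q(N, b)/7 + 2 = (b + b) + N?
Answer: -397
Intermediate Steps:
Q(N, b) = -14 + 7*N + 14*b (Q(N, b) = -14 + 7*((b + b) + N) = -14 + 7*(2*b + N) = -14 + 7*(N + 2*b) = -14 + (7*N + 14*b) = -14 + 7*N + 14*b)
K = 7056 (K = (-14 + 7*0 + 14*(-5))**2 = (-14 + 0 - 70)**2 = (-84)**2 = 7056)
(295 - 149*52) + K = (295 - 149*52) + 7056 = (295 - 7748) + 7056 = -7453 + 7056 = -397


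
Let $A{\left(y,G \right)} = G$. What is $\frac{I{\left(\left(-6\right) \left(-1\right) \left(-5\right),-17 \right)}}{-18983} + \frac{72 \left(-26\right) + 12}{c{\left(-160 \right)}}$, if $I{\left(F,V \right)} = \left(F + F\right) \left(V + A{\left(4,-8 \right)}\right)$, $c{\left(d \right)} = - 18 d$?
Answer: $- \frac{660473}{911184} \approx -0.72485$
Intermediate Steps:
$I{\left(F,V \right)} = 2 F \left(-8 + V\right)$ ($I{\left(F,V \right)} = \left(F + F\right) \left(V - 8\right) = 2 F \left(-8 + V\right)$)
$\frac{I{\left(\left(-6\right) \left(-1\right) \left(-5\right),-17 \right)}}{-18983} + \frac{72 \left(-26\right) + 12}{c{\left(-160 \right)}} = \frac{2 \left(-6\right) \left(-1\right) \left(-5\right) \left(-8 - 17\right)}{-18983} + \frac{72 \left(-26\right) + 12}{\left(-18\right) \left(-160\right)} = 2 \cdot 6 \left(-5\right) \left(-25\right) \left(- \frac{1}{18983}\right) + \frac{-1872 + 12}{2880} = 2 \left(-30\right) \left(-25\right) \left(- \frac{1}{18983}\right) - \frac{31}{48} = 1500 \left(- \frac{1}{18983}\right) - \frac{31}{48} = - \frac{1500}{18983} - \frac{31}{48} = - \frac{660473}{911184}$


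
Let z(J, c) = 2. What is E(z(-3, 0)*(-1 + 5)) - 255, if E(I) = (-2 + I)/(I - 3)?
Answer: -1269/5 ≈ -253.80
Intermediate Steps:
E(I) = (-2 + I)/(-3 + I)
E(z(-3, 0)*(-1 + 5)) - 255 = (-2 + 2*(-1 + 5))/(-3 + 2*(-1 + 5)) - 255 = (-2 + 2*4)/(-3 + 2*4) - 255 = (-2 + 8)/(-3 + 8) - 255 = 6/5 - 255 = -1269/5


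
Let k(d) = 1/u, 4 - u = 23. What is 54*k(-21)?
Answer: -54/19 ≈ -2.8421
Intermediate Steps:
u = -19 (u = 4 - 1*23 = 4 - 23 = -19)
k(d) = -1/19 (k(d) = 1/(-19) = -1/19)
54*k(-21) = 54*(-1/19) = -54/19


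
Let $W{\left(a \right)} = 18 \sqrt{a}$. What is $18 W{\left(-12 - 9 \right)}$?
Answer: $324 i \sqrt{21} \approx 1484.8 i$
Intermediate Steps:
$18 W{\left(-12 - 9 \right)} = 18 \cdot 18 \sqrt{-12 - 9} = 18 \cdot 18 \sqrt{-21} = 18 \cdot 18 i \sqrt{21} = 324 i \sqrt{21}$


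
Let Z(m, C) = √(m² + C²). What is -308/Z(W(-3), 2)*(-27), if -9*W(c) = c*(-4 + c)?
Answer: 24948*√85/85 ≈ 2706.0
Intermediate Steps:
W(c) = -c*(-4 + c)/9
Z(m, C) = √(C² + m²)
-308/Z(W(-3), 2)*(-27) = -308/(√(2² + ((⅑)*(-3)*(4 - 1*(-3)))²))*(-27) = -308/(√(4 + ((⅑)*(-3)*(4 + 3))²))*(-27) = -308/(√(4 + ((⅑)*(-3)*7)²))*(-27) = -308/(√(4 + (-7/3)²))*(-27) = -308/(√(4 + 49/9))*(-27) = -308/(√(85/9))*(-27) = -308/(√85/3)*(-27) = -308*3*√85/85*(-27) = -924*√85/85*(-27) = 24948*√85/85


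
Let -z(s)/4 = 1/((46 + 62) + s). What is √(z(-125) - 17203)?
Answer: I*√4971599/17 ≈ 131.16*I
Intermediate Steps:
z(s) = -4/(108 + s) (z(s) = -4/((46 + 62) + s) = -4/(108 + s))
√(z(-125) - 17203) = √(-4/(108 - 125) - 17203) = √(-4/(-17) - 17203) = √(-4*(-1/17) - 17203) = √(4/17 - 17203) = √(-292447/17) = I*√4971599/17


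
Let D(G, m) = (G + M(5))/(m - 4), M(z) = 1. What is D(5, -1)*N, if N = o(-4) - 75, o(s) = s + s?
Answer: 498/5 ≈ 99.600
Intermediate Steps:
o(s) = 2*s
D(G, m) = (1 + G)/(-4 + m) (D(G, m) = (G + 1)/(m - 4) = (1 + G)/(-4 + m))
N = -83 (N = 2*(-4) - 75 = -8 - 75 = -83)
D(5, -1)*N = ((1 + 5)/(-4 - 1))*(-83) = (6/(-5))*(-83) = -⅕*6*(-83) = -6/5*(-83) = 498/5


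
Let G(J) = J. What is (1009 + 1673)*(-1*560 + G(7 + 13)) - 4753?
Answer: -1453033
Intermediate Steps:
(1009 + 1673)*(-1*560 + G(7 + 13)) - 4753 = (1009 + 1673)*(-1*560 + (7 + 13)) - 4753 = 2682*(-560 + 20) - 4753 = 2682*(-540) - 4753 = -1448280 - 4753 = -1453033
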